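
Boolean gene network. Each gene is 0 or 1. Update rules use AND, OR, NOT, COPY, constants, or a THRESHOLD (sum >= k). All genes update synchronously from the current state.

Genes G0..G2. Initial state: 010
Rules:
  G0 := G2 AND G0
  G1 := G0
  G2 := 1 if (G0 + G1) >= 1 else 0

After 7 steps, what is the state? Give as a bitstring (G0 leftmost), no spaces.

Step 1: G0=G2&G0=0&0=0 G1=G0=0 G2=(0+1>=1)=1 -> 001
Step 2: G0=G2&G0=1&0=0 G1=G0=0 G2=(0+0>=1)=0 -> 000
Step 3: G0=G2&G0=0&0=0 G1=G0=0 G2=(0+0>=1)=0 -> 000
Step 4: G0=G2&G0=0&0=0 G1=G0=0 G2=(0+0>=1)=0 -> 000
Step 5: G0=G2&G0=0&0=0 G1=G0=0 G2=(0+0>=1)=0 -> 000
Step 6: G0=G2&G0=0&0=0 G1=G0=0 G2=(0+0>=1)=0 -> 000
Step 7: G0=G2&G0=0&0=0 G1=G0=0 G2=(0+0>=1)=0 -> 000

000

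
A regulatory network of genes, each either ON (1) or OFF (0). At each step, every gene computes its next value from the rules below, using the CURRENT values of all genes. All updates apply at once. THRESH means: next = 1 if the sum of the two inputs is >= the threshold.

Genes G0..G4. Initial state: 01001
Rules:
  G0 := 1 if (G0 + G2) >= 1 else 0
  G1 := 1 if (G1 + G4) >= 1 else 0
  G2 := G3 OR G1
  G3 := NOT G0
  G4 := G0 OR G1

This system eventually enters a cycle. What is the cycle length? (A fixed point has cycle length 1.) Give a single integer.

Answer: 1

Derivation:
Step 0: 01001
Step 1: G0=(0+0>=1)=0 G1=(1+1>=1)=1 G2=G3|G1=0|1=1 G3=NOT G0=NOT 0=1 G4=G0|G1=0|1=1 -> 01111
Step 2: G0=(0+1>=1)=1 G1=(1+1>=1)=1 G2=G3|G1=1|1=1 G3=NOT G0=NOT 0=1 G4=G0|G1=0|1=1 -> 11111
Step 3: G0=(1+1>=1)=1 G1=(1+1>=1)=1 G2=G3|G1=1|1=1 G3=NOT G0=NOT 1=0 G4=G0|G1=1|1=1 -> 11101
Step 4: G0=(1+1>=1)=1 G1=(1+1>=1)=1 G2=G3|G1=0|1=1 G3=NOT G0=NOT 1=0 G4=G0|G1=1|1=1 -> 11101
State from step 4 equals state from step 3 -> cycle length 1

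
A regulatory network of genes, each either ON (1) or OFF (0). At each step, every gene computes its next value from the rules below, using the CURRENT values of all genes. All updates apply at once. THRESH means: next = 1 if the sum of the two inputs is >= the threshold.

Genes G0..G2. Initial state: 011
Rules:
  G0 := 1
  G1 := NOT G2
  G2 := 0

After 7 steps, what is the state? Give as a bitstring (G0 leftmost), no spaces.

Step 1: G0=1(const) G1=NOT G2=NOT 1=0 G2=0(const) -> 100
Step 2: G0=1(const) G1=NOT G2=NOT 0=1 G2=0(const) -> 110
Step 3: G0=1(const) G1=NOT G2=NOT 0=1 G2=0(const) -> 110
Step 4: G0=1(const) G1=NOT G2=NOT 0=1 G2=0(const) -> 110
Step 5: G0=1(const) G1=NOT G2=NOT 0=1 G2=0(const) -> 110
Step 6: G0=1(const) G1=NOT G2=NOT 0=1 G2=0(const) -> 110
Step 7: G0=1(const) G1=NOT G2=NOT 0=1 G2=0(const) -> 110

110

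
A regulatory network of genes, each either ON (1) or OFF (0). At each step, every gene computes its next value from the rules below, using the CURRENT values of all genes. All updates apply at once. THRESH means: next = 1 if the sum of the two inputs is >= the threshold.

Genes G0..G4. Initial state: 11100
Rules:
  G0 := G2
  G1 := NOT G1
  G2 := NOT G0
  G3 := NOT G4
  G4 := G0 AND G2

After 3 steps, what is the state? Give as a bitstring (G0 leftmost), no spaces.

Step 1: G0=G2=1 G1=NOT G1=NOT 1=0 G2=NOT G0=NOT 1=0 G3=NOT G4=NOT 0=1 G4=G0&G2=1&1=1 -> 10011
Step 2: G0=G2=0 G1=NOT G1=NOT 0=1 G2=NOT G0=NOT 1=0 G3=NOT G4=NOT 1=0 G4=G0&G2=1&0=0 -> 01000
Step 3: G0=G2=0 G1=NOT G1=NOT 1=0 G2=NOT G0=NOT 0=1 G3=NOT G4=NOT 0=1 G4=G0&G2=0&0=0 -> 00110

00110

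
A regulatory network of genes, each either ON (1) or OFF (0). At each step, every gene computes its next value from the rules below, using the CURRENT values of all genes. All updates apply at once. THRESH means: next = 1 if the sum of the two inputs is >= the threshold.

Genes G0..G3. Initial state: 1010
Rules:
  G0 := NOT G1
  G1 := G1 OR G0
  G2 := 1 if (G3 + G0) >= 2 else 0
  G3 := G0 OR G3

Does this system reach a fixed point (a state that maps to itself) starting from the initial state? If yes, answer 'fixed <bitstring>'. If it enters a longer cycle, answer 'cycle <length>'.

Answer: fixed 0101

Derivation:
Step 0: 1010
Step 1: G0=NOT G1=NOT 0=1 G1=G1|G0=0|1=1 G2=(0+1>=2)=0 G3=G0|G3=1|0=1 -> 1101
Step 2: G0=NOT G1=NOT 1=0 G1=G1|G0=1|1=1 G2=(1+1>=2)=1 G3=G0|G3=1|1=1 -> 0111
Step 3: G0=NOT G1=NOT 1=0 G1=G1|G0=1|0=1 G2=(1+0>=2)=0 G3=G0|G3=0|1=1 -> 0101
Step 4: G0=NOT G1=NOT 1=0 G1=G1|G0=1|0=1 G2=(1+0>=2)=0 G3=G0|G3=0|1=1 -> 0101
Fixed point reached at step 3: 0101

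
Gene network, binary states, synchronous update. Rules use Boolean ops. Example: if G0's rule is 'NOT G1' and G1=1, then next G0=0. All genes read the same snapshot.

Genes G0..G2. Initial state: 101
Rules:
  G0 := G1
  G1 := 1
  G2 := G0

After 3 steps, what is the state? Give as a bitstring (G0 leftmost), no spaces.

Step 1: G0=G1=0 G1=1(const) G2=G0=1 -> 011
Step 2: G0=G1=1 G1=1(const) G2=G0=0 -> 110
Step 3: G0=G1=1 G1=1(const) G2=G0=1 -> 111

111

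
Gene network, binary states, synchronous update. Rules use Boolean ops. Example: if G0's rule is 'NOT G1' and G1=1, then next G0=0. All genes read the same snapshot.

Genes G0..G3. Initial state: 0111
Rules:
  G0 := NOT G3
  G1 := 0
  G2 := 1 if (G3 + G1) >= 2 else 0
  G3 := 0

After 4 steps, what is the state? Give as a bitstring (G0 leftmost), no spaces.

Step 1: G0=NOT G3=NOT 1=0 G1=0(const) G2=(1+1>=2)=1 G3=0(const) -> 0010
Step 2: G0=NOT G3=NOT 0=1 G1=0(const) G2=(0+0>=2)=0 G3=0(const) -> 1000
Step 3: G0=NOT G3=NOT 0=1 G1=0(const) G2=(0+0>=2)=0 G3=0(const) -> 1000
Step 4: G0=NOT G3=NOT 0=1 G1=0(const) G2=(0+0>=2)=0 G3=0(const) -> 1000

1000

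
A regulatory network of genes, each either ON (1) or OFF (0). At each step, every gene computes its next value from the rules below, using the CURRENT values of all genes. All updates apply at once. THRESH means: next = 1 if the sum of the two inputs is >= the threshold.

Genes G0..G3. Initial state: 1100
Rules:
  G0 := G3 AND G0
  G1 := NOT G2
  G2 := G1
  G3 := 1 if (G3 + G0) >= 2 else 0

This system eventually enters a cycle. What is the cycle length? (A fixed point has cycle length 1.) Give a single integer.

Answer: 4

Derivation:
Step 0: 1100
Step 1: G0=G3&G0=0&1=0 G1=NOT G2=NOT 0=1 G2=G1=1 G3=(0+1>=2)=0 -> 0110
Step 2: G0=G3&G0=0&0=0 G1=NOT G2=NOT 1=0 G2=G1=1 G3=(0+0>=2)=0 -> 0010
Step 3: G0=G3&G0=0&0=0 G1=NOT G2=NOT 1=0 G2=G1=0 G3=(0+0>=2)=0 -> 0000
Step 4: G0=G3&G0=0&0=0 G1=NOT G2=NOT 0=1 G2=G1=0 G3=(0+0>=2)=0 -> 0100
Step 5: G0=G3&G0=0&0=0 G1=NOT G2=NOT 0=1 G2=G1=1 G3=(0+0>=2)=0 -> 0110
State from step 5 equals state from step 1 -> cycle length 4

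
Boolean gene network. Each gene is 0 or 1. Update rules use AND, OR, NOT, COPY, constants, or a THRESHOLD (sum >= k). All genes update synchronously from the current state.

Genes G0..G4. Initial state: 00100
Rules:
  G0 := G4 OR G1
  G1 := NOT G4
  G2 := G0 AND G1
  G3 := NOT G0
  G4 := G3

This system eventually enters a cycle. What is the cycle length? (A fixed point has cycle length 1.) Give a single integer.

Answer: 4

Derivation:
Step 0: 00100
Step 1: G0=G4|G1=0|0=0 G1=NOT G4=NOT 0=1 G2=G0&G1=0&0=0 G3=NOT G0=NOT 0=1 G4=G3=0 -> 01010
Step 2: G0=G4|G1=0|1=1 G1=NOT G4=NOT 0=1 G2=G0&G1=0&1=0 G3=NOT G0=NOT 0=1 G4=G3=1 -> 11011
Step 3: G0=G4|G1=1|1=1 G1=NOT G4=NOT 1=0 G2=G0&G1=1&1=1 G3=NOT G0=NOT 1=0 G4=G3=1 -> 10101
Step 4: G0=G4|G1=1|0=1 G1=NOT G4=NOT 1=0 G2=G0&G1=1&0=0 G3=NOT G0=NOT 1=0 G4=G3=0 -> 10000
Step 5: G0=G4|G1=0|0=0 G1=NOT G4=NOT 0=1 G2=G0&G1=1&0=0 G3=NOT G0=NOT 1=0 G4=G3=0 -> 01000
Step 6: G0=G4|G1=0|1=1 G1=NOT G4=NOT 0=1 G2=G0&G1=0&1=0 G3=NOT G0=NOT 0=1 G4=G3=0 -> 11010
Step 7: G0=G4|G1=0|1=1 G1=NOT G4=NOT 0=1 G2=G0&G1=1&1=1 G3=NOT G0=NOT 1=0 G4=G3=1 -> 11101
Step 8: G0=G4|G1=1|1=1 G1=NOT G4=NOT 1=0 G2=G0&G1=1&1=1 G3=NOT G0=NOT 1=0 G4=G3=0 -> 10100
Step 9: G0=G4|G1=0|0=0 G1=NOT G4=NOT 0=1 G2=G0&G1=1&0=0 G3=NOT G0=NOT 1=0 G4=G3=0 -> 01000
State from step 9 equals state from step 5 -> cycle length 4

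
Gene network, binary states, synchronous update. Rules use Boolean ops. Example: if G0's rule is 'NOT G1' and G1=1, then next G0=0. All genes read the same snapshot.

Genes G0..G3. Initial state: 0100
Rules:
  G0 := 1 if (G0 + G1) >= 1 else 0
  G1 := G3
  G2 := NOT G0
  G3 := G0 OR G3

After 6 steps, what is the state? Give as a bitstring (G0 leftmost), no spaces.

Step 1: G0=(0+1>=1)=1 G1=G3=0 G2=NOT G0=NOT 0=1 G3=G0|G3=0|0=0 -> 1010
Step 2: G0=(1+0>=1)=1 G1=G3=0 G2=NOT G0=NOT 1=0 G3=G0|G3=1|0=1 -> 1001
Step 3: G0=(1+0>=1)=1 G1=G3=1 G2=NOT G0=NOT 1=0 G3=G0|G3=1|1=1 -> 1101
Step 4: G0=(1+1>=1)=1 G1=G3=1 G2=NOT G0=NOT 1=0 G3=G0|G3=1|1=1 -> 1101
Step 5: G0=(1+1>=1)=1 G1=G3=1 G2=NOT G0=NOT 1=0 G3=G0|G3=1|1=1 -> 1101
Step 6: G0=(1+1>=1)=1 G1=G3=1 G2=NOT G0=NOT 1=0 G3=G0|G3=1|1=1 -> 1101

1101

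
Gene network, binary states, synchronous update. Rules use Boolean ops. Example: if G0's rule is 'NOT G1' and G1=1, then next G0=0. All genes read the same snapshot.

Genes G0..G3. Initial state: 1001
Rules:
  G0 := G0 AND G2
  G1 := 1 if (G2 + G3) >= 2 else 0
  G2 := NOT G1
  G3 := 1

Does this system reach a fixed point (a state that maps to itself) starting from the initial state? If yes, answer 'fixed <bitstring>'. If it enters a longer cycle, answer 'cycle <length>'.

Step 0: 1001
Step 1: G0=G0&G2=1&0=0 G1=(0+1>=2)=0 G2=NOT G1=NOT 0=1 G3=1(const) -> 0011
Step 2: G0=G0&G2=0&1=0 G1=(1+1>=2)=1 G2=NOT G1=NOT 0=1 G3=1(const) -> 0111
Step 3: G0=G0&G2=0&1=0 G1=(1+1>=2)=1 G2=NOT G1=NOT 1=0 G3=1(const) -> 0101
Step 4: G0=G0&G2=0&0=0 G1=(0+1>=2)=0 G2=NOT G1=NOT 1=0 G3=1(const) -> 0001
Step 5: G0=G0&G2=0&0=0 G1=(0+1>=2)=0 G2=NOT G1=NOT 0=1 G3=1(const) -> 0011
Cycle of length 4 starting at step 1 -> no fixed point

Answer: cycle 4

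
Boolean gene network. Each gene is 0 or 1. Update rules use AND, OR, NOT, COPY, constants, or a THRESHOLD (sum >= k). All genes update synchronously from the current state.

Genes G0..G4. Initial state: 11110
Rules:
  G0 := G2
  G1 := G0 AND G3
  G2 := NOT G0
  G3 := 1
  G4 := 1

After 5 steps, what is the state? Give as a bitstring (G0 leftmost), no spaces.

Step 1: G0=G2=1 G1=G0&G3=1&1=1 G2=NOT G0=NOT 1=0 G3=1(const) G4=1(const) -> 11011
Step 2: G0=G2=0 G1=G0&G3=1&1=1 G2=NOT G0=NOT 1=0 G3=1(const) G4=1(const) -> 01011
Step 3: G0=G2=0 G1=G0&G3=0&1=0 G2=NOT G0=NOT 0=1 G3=1(const) G4=1(const) -> 00111
Step 4: G0=G2=1 G1=G0&G3=0&1=0 G2=NOT G0=NOT 0=1 G3=1(const) G4=1(const) -> 10111
Step 5: G0=G2=1 G1=G0&G3=1&1=1 G2=NOT G0=NOT 1=0 G3=1(const) G4=1(const) -> 11011

11011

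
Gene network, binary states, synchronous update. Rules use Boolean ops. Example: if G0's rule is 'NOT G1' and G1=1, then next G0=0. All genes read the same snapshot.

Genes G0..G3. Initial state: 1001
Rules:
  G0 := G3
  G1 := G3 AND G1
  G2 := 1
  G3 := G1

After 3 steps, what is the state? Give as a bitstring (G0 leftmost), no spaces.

Step 1: G0=G3=1 G1=G3&G1=1&0=0 G2=1(const) G3=G1=0 -> 1010
Step 2: G0=G3=0 G1=G3&G1=0&0=0 G2=1(const) G3=G1=0 -> 0010
Step 3: G0=G3=0 G1=G3&G1=0&0=0 G2=1(const) G3=G1=0 -> 0010

0010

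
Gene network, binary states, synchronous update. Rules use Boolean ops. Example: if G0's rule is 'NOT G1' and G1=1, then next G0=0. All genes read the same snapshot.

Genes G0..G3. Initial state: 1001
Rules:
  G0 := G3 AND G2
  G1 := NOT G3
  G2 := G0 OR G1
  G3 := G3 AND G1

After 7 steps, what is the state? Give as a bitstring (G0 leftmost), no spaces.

Step 1: G0=G3&G2=1&0=0 G1=NOT G3=NOT 1=0 G2=G0|G1=1|0=1 G3=G3&G1=1&0=0 -> 0010
Step 2: G0=G3&G2=0&1=0 G1=NOT G3=NOT 0=1 G2=G0|G1=0|0=0 G3=G3&G1=0&0=0 -> 0100
Step 3: G0=G3&G2=0&0=0 G1=NOT G3=NOT 0=1 G2=G0|G1=0|1=1 G3=G3&G1=0&1=0 -> 0110
Step 4: G0=G3&G2=0&1=0 G1=NOT G3=NOT 0=1 G2=G0|G1=0|1=1 G3=G3&G1=0&1=0 -> 0110
Step 5: G0=G3&G2=0&1=0 G1=NOT G3=NOT 0=1 G2=G0|G1=0|1=1 G3=G3&G1=0&1=0 -> 0110
Step 6: G0=G3&G2=0&1=0 G1=NOT G3=NOT 0=1 G2=G0|G1=0|1=1 G3=G3&G1=0&1=0 -> 0110
Step 7: G0=G3&G2=0&1=0 G1=NOT G3=NOT 0=1 G2=G0|G1=0|1=1 G3=G3&G1=0&1=0 -> 0110

0110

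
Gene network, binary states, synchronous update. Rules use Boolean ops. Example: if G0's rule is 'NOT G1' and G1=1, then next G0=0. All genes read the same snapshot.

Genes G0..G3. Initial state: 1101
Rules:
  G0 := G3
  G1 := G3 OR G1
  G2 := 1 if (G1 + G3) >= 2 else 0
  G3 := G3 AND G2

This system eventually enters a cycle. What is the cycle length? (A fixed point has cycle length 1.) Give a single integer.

Step 0: 1101
Step 1: G0=G3=1 G1=G3|G1=1|1=1 G2=(1+1>=2)=1 G3=G3&G2=1&0=0 -> 1110
Step 2: G0=G3=0 G1=G3|G1=0|1=1 G2=(1+0>=2)=0 G3=G3&G2=0&1=0 -> 0100
Step 3: G0=G3=0 G1=G3|G1=0|1=1 G2=(1+0>=2)=0 G3=G3&G2=0&0=0 -> 0100
State from step 3 equals state from step 2 -> cycle length 1

Answer: 1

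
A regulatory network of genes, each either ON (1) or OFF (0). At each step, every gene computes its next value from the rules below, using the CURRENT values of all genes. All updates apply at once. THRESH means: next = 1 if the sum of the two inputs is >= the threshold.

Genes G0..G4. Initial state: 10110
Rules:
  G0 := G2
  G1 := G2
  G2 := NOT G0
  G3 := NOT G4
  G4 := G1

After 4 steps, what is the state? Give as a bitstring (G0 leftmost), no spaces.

Step 1: G0=G2=1 G1=G2=1 G2=NOT G0=NOT 1=0 G3=NOT G4=NOT 0=1 G4=G1=0 -> 11010
Step 2: G0=G2=0 G1=G2=0 G2=NOT G0=NOT 1=0 G3=NOT G4=NOT 0=1 G4=G1=1 -> 00011
Step 3: G0=G2=0 G1=G2=0 G2=NOT G0=NOT 0=1 G3=NOT G4=NOT 1=0 G4=G1=0 -> 00100
Step 4: G0=G2=1 G1=G2=1 G2=NOT G0=NOT 0=1 G3=NOT G4=NOT 0=1 G4=G1=0 -> 11110

11110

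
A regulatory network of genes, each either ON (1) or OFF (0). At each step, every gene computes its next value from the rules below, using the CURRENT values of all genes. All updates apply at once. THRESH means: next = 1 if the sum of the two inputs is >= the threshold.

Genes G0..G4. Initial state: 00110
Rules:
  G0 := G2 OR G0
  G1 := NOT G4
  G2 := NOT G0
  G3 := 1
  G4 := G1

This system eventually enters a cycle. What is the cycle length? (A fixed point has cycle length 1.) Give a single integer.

Answer: 4

Derivation:
Step 0: 00110
Step 1: G0=G2|G0=1|0=1 G1=NOT G4=NOT 0=1 G2=NOT G0=NOT 0=1 G3=1(const) G4=G1=0 -> 11110
Step 2: G0=G2|G0=1|1=1 G1=NOT G4=NOT 0=1 G2=NOT G0=NOT 1=0 G3=1(const) G4=G1=1 -> 11011
Step 3: G0=G2|G0=0|1=1 G1=NOT G4=NOT 1=0 G2=NOT G0=NOT 1=0 G3=1(const) G4=G1=1 -> 10011
Step 4: G0=G2|G0=0|1=1 G1=NOT G4=NOT 1=0 G2=NOT G0=NOT 1=0 G3=1(const) G4=G1=0 -> 10010
Step 5: G0=G2|G0=0|1=1 G1=NOT G4=NOT 0=1 G2=NOT G0=NOT 1=0 G3=1(const) G4=G1=0 -> 11010
Step 6: G0=G2|G0=0|1=1 G1=NOT G4=NOT 0=1 G2=NOT G0=NOT 1=0 G3=1(const) G4=G1=1 -> 11011
State from step 6 equals state from step 2 -> cycle length 4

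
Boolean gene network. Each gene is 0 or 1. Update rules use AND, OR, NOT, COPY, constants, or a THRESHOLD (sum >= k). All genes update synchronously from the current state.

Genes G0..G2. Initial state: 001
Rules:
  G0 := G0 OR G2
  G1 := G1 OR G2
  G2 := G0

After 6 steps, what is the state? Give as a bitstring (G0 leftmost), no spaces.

Step 1: G0=G0|G2=0|1=1 G1=G1|G2=0|1=1 G2=G0=0 -> 110
Step 2: G0=G0|G2=1|0=1 G1=G1|G2=1|0=1 G2=G0=1 -> 111
Step 3: G0=G0|G2=1|1=1 G1=G1|G2=1|1=1 G2=G0=1 -> 111
Step 4: G0=G0|G2=1|1=1 G1=G1|G2=1|1=1 G2=G0=1 -> 111
Step 5: G0=G0|G2=1|1=1 G1=G1|G2=1|1=1 G2=G0=1 -> 111
Step 6: G0=G0|G2=1|1=1 G1=G1|G2=1|1=1 G2=G0=1 -> 111

111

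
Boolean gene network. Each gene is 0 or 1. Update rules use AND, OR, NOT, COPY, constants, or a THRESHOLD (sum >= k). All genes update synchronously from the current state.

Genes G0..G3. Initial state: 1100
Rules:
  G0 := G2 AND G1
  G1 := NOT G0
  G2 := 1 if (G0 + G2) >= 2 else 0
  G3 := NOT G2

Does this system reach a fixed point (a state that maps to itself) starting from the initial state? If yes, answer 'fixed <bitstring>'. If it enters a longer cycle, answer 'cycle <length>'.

Answer: fixed 0101

Derivation:
Step 0: 1100
Step 1: G0=G2&G1=0&1=0 G1=NOT G0=NOT 1=0 G2=(1+0>=2)=0 G3=NOT G2=NOT 0=1 -> 0001
Step 2: G0=G2&G1=0&0=0 G1=NOT G0=NOT 0=1 G2=(0+0>=2)=0 G3=NOT G2=NOT 0=1 -> 0101
Step 3: G0=G2&G1=0&1=0 G1=NOT G0=NOT 0=1 G2=(0+0>=2)=0 G3=NOT G2=NOT 0=1 -> 0101
Fixed point reached at step 2: 0101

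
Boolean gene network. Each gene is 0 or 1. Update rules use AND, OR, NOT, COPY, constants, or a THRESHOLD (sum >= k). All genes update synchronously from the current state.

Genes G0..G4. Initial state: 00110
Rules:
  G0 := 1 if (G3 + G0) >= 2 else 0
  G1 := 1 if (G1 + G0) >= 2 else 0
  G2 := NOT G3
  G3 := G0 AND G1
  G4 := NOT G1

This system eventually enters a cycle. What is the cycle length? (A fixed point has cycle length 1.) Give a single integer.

Step 0: 00110
Step 1: G0=(1+0>=2)=0 G1=(0+0>=2)=0 G2=NOT G3=NOT 1=0 G3=G0&G1=0&0=0 G4=NOT G1=NOT 0=1 -> 00001
Step 2: G0=(0+0>=2)=0 G1=(0+0>=2)=0 G2=NOT G3=NOT 0=1 G3=G0&G1=0&0=0 G4=NOT G1=NOT 0=1 -> 00101
Step 3: G0=(0+0>=2)=0 G1=(0+0>=2)=0 G2=NOT G3=NOT 0=1 G3=G0&G1=0&0=0 G4=NOT G1=NOT 0=1 -> 00101
State from step 3 equals state from step 2 -> cycle length 1

Answer: 1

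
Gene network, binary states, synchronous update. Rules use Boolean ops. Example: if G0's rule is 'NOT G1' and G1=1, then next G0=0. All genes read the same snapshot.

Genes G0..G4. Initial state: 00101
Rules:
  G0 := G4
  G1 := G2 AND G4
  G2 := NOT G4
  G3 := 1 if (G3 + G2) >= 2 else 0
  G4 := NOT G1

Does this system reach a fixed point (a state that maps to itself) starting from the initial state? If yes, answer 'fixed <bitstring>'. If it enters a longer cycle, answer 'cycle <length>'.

Answer: cycle 3

Derivation:
Step 0: 00101
Step 1: G0=G4=1 G1=G2&G4=1&1=1 G2=NOT G4=NOT 1=0 G3=(0+1>=2)=0 G4=NOT G1=NOT 0=1 -> 11001
Step 2: G0=G4=1 G1=G2&G4=0&1=0 G2=NOT G4=NOT 1=0 G3=(0+0>=2)=0 G4=NOT G1=NOT 1=0 -> 10000
Step 3: G0=G4=0 G1=G2&G4=0&0=0 G2=NOT G4=NOT 0=1 G3=(0+0>=2)=0 G4=NOT G1=NOT 0=1 -> 00101
Cycle of length 3 starting at step 0 -> no fixed point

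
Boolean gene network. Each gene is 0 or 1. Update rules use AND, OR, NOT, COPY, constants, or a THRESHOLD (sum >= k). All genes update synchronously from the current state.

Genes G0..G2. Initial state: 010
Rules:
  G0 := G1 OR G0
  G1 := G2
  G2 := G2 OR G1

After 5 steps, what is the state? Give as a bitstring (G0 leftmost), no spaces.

Step 1: G0=G1|G0=1|0=1 G1=G2=0 G2=G2|G1=0|1=1 -> 101
Step 2: G0=G1|G0=0|1=1 G1=G2=1 G2=G2|G1=1|0=1 -> 111
Step 3: G0=G1|G0=1|1=1 G1=G2=1 G2=G2|G1=1|1=1 -> 111
Step 4: G0=G1|G0=1|1=1 G1=G2=1 G2=G2|G1=1|1=1 -> 111
Step 5: G0=G1|G0=1|1=1 G1=G2=1 G2=G2|G1=1|1=1 -> 111

111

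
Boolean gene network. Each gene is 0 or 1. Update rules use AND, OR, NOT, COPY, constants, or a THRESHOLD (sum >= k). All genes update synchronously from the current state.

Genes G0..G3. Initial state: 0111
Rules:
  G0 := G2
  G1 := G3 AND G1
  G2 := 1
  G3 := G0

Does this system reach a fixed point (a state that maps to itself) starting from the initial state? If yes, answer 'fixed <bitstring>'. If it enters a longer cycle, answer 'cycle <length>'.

Step 0: 0111
Step 1: G0=G2=1 G1=G3&G1=1&1=1 G2=1(const) G3=G0=0 -> 1110
Step 2: G0=G2=1 G1=G3&G1=0&1=0 G2=1(const) G3=G0=1 -> 1011
Step 3: G0=G2=1 G1=G3&G1=1&0=0 G2=1(const) G3=G0=1 -> 1011
Fixed point reached at step 2: 1011

Answer: fixed 1011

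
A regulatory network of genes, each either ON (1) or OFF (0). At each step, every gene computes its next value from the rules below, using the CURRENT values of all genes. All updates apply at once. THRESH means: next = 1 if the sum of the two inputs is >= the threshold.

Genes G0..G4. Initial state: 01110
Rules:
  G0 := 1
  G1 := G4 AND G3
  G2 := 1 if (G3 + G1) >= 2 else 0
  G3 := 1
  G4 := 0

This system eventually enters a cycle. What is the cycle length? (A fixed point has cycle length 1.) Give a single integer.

Answer: 1

Derivation:
Step 0: 01110
Step 1: G0=1(const) G1=G4&G3=0&1=0 G2=(1+1>=2)=1 G3=1(const) G4=0(const) -> 10110
Step 2: G0=1(const) G1=G4&G3=0&1=0 G2=(1+0>=2)=0 G3=1(const) G4=0(const) -> 10010
Step 3: G0=1(const) G1=G4&G3=0&1=0 G2=(1+0>=2)=0 G3=1(const) G4=0(const) -> 10010
State from step 3 equals state from step 2 -> cycle length 1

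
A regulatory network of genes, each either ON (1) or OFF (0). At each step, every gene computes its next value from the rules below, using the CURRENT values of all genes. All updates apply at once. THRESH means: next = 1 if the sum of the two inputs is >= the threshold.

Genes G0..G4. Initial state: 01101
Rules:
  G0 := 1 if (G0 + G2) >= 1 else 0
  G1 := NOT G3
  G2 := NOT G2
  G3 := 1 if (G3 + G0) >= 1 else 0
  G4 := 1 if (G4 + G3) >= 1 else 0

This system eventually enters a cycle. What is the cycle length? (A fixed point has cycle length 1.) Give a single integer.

Step 0: 01101
Step 1: G0=(0+1>=1)=1 G1=NOT G3=NOT 0=1 G2=NOT G2=NOT 1=0 G3=(0+0>=1)=0 G4=(1+0>=1)=1 -> 11001
Step 2: G0=(1+0>=1)=1 G1=NOT G3=NOT 0=1 G2=NOT G2=NOT 0=1 G3=(0+1>=1)=1 G4=(1+0>=1)=1 -> 11111
Step 3: G0=(1+1>=1)=1 G1=NOT G3=NOT 1=0 G2=NOT G2=NOT 1=0 G3=(1+1>=1)=1 G4=(1+1>=1)=1 -> 10011
Step 4: G0=(1+0>=1)=1 G1=NOT G3=NOT 1=0 G2=NOT G2=NOT 0=1 G3=(1+1>=1)=1 G4=(1+1>=1)=1 -> 10111
Step 5: G0=(1+1>=1)=1 G1=NOT G3=NOT 1=0 G2=NOT G2=NOT 1=0 G3=(1+1>=1)=1 G4=(1+1>=1)=1 -> 10011
State from step 5 equals state from step 3 -> cycle length 2

Answer: 2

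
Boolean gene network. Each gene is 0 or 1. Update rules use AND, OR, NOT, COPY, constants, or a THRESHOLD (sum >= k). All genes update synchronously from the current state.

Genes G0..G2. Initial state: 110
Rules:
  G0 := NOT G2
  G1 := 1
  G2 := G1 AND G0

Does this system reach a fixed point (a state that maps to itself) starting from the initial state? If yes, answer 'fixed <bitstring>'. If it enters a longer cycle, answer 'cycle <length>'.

Answer: cycle 4

Derivation:
Step 0: 110
Step 1: G0=NOT G2=NOT 0=1 G1=1(const) G2=G1&G0=1&1=1 -> 111
Step 2: G0=NOT G2=NOT 1=0 G1=1(const) G2=G1&G0=1&1=1 -> 011
Step 3: G0=NOT G2=NOT 1=0 G1=1(const) G2=G1&G0=1&0=0 -> 010
Step 4: G0=NOT G2=NOT 0=1 G1=1(const) G2=G1&G0=1&0=0 -> 110
Cycle of length 4 starting at step 0 -> no fixed point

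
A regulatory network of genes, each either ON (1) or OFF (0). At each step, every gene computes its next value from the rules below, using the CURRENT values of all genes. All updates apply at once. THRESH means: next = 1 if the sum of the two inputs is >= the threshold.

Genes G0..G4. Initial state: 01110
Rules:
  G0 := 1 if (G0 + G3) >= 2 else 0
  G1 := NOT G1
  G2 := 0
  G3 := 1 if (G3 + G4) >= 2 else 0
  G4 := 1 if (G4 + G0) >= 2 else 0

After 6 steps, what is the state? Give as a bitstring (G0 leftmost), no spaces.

Step 1: G0=(0+1>=2)=0 G1=NOT G1=NOT 1=0 G2=0(const) G3=(1+0>=2)=0 G4=(0+0>=2)=0 -> 00000
Step 2: G0=(0+0>=2)=0 G1=NOT G1=NOT 0=1 G2=0(const) G3=(0+0>=2)=0 G4=(0+0>=2)=0 -> 01000
Step 3: G0=(0+0>=2)=0 G1=NOT G1=NOT 1=0 G2=0(const) G3=(0+0>=2)=0 G4=(0+0>=2)=0 -> 00000
Step 4: G0=(0+0>=2)=0 G1=NOT G1=NOT 0=1 G2=0(const) G3=(0+0>=2)=0 G4=(0+0>=2)=0 -> 01000
Step 5: G0=(0+0>=2)=0 G1=NOT G1=NOT 1=0 G2=0(const) G3=(0+0>=2)=0 G4=(0+0>=2)=0 -> 00000
Step 6: G0=(0+0>=2)=0 G1=NOT G1=NOT 0=1 G2=0(const) G3=(0+0>=2)=0 G4=(0+0>=2)=0 -> 01000

01000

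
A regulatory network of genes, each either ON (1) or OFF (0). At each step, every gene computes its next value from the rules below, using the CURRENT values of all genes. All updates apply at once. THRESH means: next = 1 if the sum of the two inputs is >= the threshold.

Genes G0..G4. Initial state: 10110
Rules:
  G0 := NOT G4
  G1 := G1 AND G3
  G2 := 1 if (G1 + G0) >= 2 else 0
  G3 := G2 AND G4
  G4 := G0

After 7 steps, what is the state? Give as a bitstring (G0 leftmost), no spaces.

Step 1: G0=NOT G4=NOT 0=1 G1=G1&G3=0&1=0 G2=(0+1>=2)=0 G3=G2&G4=1&0=0 G4=G0=1 -> 10001
Step 2: G0=NOT G4=NOT 1=0 G1=G1&G3=0&0=0 G2=(0+1>=2)=0 G3=G2&G4=0&1=0 G4=G0=1 -> 00001
Step 3: G0=NOT G4=NOT 1=0 G1=G1&G3=0&0=0 G2=(0+0>=2)=0 G3=G2&G4=0&1=0 G4=G0=0 -> 00000
Step 4: G0=NOT G4=NOT 0=1 G1=G1&G3=0&0=0 G2=(0+0>=2)=0 G3=G2&G4=0&0=0 G4=G0=0 -> 10000
Step 5: G0=NOT G4=NOT 0=1 G1=G1&G3=0&0=0 G2=(0+1>=2)=0 G3=G2&G4=0&0=0 G4=G0=1 -> 10001
Step 6: G0=NOT G4=NOT 1=0 G1=G1&G3=0&0=0 G2=(0+1>=2)=0 G3=G2&G4=0&1=0 G4=G0=1 -> 00001
Step 7: G0=NOT G4=NOT 1=0 G1=G1&G3=0&0=0 G2=(0+0>=2)=0 G3=G2&G4=0&1=0 G4=G0=0 -> 00000

00000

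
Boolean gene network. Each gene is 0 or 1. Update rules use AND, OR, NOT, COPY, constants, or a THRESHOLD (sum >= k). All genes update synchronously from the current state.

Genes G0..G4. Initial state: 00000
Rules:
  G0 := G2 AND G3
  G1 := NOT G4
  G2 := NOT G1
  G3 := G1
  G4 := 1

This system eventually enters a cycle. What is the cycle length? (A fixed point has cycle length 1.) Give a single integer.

Answer: 1

Derivation:
Step 0: 00000
Step 1: G0=G2&G3=0&0=0 G1=NOT G4=NOT 0=1 G2=NOT G1=NOT 0=1 G3=G1=0 G4=1(const) -> 01101
Step 2: G0=G2&G3=1&0=0 G1=NOT G4=NOT 1=0 G2=NOT G1=NOT 1=0 G3=G1=1 G4=1(const) -> 00011
Step 3: G0=G2&G3=0&1=0 G1=NOT G4=NOT 1=0 G2=NOT G1=NOT 0=1 G3=G1=0 G4=1(const) -> 00101
Step 4: G0=G2&G3=1&0=0 G1=NOT G4=NOT 1=0 G2=NOT G1=NOT 0=1 G3=G1=0 G4=1(const) -> 00101
State from step 4 equals state from step 3 -> cycle length 1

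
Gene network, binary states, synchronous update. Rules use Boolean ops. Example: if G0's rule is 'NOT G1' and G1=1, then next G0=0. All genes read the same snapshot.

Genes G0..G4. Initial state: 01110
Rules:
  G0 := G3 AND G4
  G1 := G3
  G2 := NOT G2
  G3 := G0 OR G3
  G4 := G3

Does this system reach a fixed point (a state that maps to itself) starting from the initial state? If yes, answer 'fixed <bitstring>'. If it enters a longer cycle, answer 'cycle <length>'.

Answer: cycle 2

Derivation:
Step 0: 01110
Step 1: G0=G3&G4=1&0=0 G1=G3=1 G2=NOT G2=NOT 1=0 G3=G0|G3=0|1=1 G4=G3=1 -> 01011
Step 2: G0=G3&G4=1&1=1 G1=G3=1 G2=NOT G2=NOT 0=1 G3=G0|G3=0|1=1 G4=G3=1 -> 11111
Step 3: G0=G3&G4=1&1=1 G1=G3=1 G2=NOT G2=NOT 1=0 G3=G0|G3=1|1=1 G4=G3=1 -> 11011
Step 4: G0=G3&G4=1&1=1 G1=G3=1 G2=NOT G2=NOT 0=1 G3=G0|G3=1|1=1 G4=G3=1 -> 11111
Cycle of length 2 starting at step 2 -> no fixed point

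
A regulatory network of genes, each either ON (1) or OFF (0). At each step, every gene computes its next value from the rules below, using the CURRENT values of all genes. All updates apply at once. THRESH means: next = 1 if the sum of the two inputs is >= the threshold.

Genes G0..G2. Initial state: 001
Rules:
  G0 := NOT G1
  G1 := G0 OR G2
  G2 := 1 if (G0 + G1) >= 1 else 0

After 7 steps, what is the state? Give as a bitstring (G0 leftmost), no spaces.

Step 1: G0=NOT G1=NOT 0=1 G1=G0|G2=0|1=1 G2=(0+0>=1)=0 -> 110
Step 2: G0=NOT G1=NOT 1=0 G1=G0|G2=1|0=1 G2=(1+1>=1)=1 -> 011
Step 3: G0=NOT G1=NOT 1=0 G1=G0|G2=0|1=1 G2=(0+1>=1)=1 -> 011
Step 4: G0=NOT G1=NOT 1=0 G1=G0|G2=0|1=1 G2=(0+1>=1)=1 -> 011
Step 5: G0=NOT G1=NOT 1=0 G1=G0|G2=0|1=1 G2=(0+1>=1)=1 -> 011
Step 6: G0=NOT G1=NOT 1=0 G1=G0|G2=0|1=1 G2=(0+1>=1)=1 -> 011
Step 7: G0=NOT G1=NOT 1=0 G1=G0|G2=0|1=1 G2=(0+1>=1)=1 -> 011

011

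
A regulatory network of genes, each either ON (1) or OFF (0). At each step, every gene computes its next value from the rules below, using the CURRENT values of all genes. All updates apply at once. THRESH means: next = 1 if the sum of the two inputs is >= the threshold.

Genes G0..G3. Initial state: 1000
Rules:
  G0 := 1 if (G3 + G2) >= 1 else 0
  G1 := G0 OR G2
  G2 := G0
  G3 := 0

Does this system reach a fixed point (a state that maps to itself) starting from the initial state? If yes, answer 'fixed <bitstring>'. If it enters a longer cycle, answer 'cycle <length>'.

Answer: cycle 2

Derivation:
Step 0: 1000
Step 1: G0=(0+0>=1)=0 G1=G0|G2=1|0=1 G2=G0=1 G3=0(const) -> 0110
Step 2: G0=(0+1>=1)=1 G1=G0|G2=0|1=1 G2=G0=0 G3=0(const) -> 1100
Step 3: G0=(0+0>=1)=0 G1=G0|G2=1|0=1 G2=G0=1 G3=0(const) -> 0110
Cycle of length 2 starting at step 1 -> no fixed point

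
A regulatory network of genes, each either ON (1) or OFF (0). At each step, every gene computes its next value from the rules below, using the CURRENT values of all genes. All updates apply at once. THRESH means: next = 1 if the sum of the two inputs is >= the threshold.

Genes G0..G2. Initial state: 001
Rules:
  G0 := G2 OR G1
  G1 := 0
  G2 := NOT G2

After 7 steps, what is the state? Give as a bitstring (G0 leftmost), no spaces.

Step 1: G0=G2|G1=1|0=1 G1=0(const) G2=NOT G2=NOT 1=0 -> 100
Step 2: G0=G2|G1=0|0=0 G1=0(const) G2=NOT G2=NOT 0=1 -> 001
Step 3: G0=G2|G1=1|0=1 G1=0(const) G2=NOT G2=NOT 1=0 -> 100
Step 4: G0=G2|G1=0|0=0 G1=0(const) G2=NOT G2=NOT 0=1 -> 001
Step 5: G0=G2|G1=1|0=1 G1=0(const) G2=NOT G2=NOT 1=0 -> 100
Step 6: G0=G2|G1=0|0=0 G1=0(const) G2=NOT G2=NOT 0=1 -> 001
Step 7: G0=G2|G1=1|0=1 G1=0(const) G2=NOT G2=NOT 1=0 -> 100

100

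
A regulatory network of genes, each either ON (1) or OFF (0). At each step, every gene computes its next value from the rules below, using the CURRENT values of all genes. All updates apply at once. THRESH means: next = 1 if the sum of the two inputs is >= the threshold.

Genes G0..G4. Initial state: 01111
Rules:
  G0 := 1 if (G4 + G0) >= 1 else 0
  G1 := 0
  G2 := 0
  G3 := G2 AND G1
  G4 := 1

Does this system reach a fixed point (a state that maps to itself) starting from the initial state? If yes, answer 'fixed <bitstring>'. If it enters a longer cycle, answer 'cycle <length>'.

Answer: fixed 10001

Derivation:
Step 0: 01111
Step 1: G0=(1+0>=1)=1 G1=0(const) G2=0(const) G3=G2&G1=1&1=1 G4=1(const) -> 10011
Step 2: G0=(1+1>=1)=1 G1=0(const) G2=0(const) G3=G2&G1=0&0=0 G4=1(const) -> 10001
Step 3: G0=(1+1>=1)=1 G1=0(const) G2=0(const) G3=G2&G1=0&0=0 G4=1(const) -> 10001
Fixed point reached at step 2: 10001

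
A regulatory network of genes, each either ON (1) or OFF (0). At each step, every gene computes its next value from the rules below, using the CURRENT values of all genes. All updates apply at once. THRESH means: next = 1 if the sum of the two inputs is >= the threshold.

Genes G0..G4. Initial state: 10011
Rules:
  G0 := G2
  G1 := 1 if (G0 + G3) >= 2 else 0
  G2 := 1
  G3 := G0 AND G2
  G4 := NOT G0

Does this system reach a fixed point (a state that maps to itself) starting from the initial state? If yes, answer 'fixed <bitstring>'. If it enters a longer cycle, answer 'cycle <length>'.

Step 0: 10011
Step 1: G0=G2=0 G1=(1+1>=2)=1 G2=1(const) G3=G0&G2=1&0=0 G4=NOT G0=NOT 1=0 -> 01100
Step 2: G0=G2=1 G1=(0+0>=2)=0 G2=1(const) G3=G0&G2=0&1=0 G4=NOT G0=NOT 0=1 -> 10101
Step 3: G0=G2=1 G1=(1+0>=2)=0 G2=1(const) G3=G0&G2=1&1=1 G4=NOT G0=NOT 1=0 -> 10110
Step 4: G0=G2=1 G1=(1+1>=2)=1 G2=1(const) G3=G0&G2=1&1=1 G4=NOT G0=NOT 1=0 -> 11110
Step 5: G0=G2=1 G1=(1+1>=2)=1 G2=1(const) G3=G0&G2=1&1=1 G4=NOT G0=NOT 1=0 -> 11110
Fixed point reached at step 4: 11110

Answer: fixed 11110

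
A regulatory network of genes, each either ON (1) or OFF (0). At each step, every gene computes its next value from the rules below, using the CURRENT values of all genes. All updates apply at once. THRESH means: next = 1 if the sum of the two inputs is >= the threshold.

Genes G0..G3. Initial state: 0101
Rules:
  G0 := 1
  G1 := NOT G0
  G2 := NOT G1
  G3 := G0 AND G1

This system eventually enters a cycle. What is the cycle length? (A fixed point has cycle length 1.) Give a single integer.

Step 0: 0101
Step 1: G0=1(const) G1=NOT G0=NOT 0=1 G2=NOT G1=NOT 1=0 G3=G0&G1=0&1=0 -> 1100
Step 2: G0=1(const) G1=NOT G0=NOT 1=0 G2=NOT G1=NOT 1=0 G3=G0&G1=1&1=1 -> 1001
Step 3: G0=1(const) G1=NOT G0=NOT 1=0 G2=NOT G1=NOT 0=1 G3=G0&G1=1&0=0 -> 1010
Step 4: G0=1(const) G1=NOT G0=NOT 1=0 G2=NOT G1=NOT 0=1 G3=G0&G1=1&0=0 -> 1010
State from step 4 equals state from step 3 -> cycle length 1

Answer: 1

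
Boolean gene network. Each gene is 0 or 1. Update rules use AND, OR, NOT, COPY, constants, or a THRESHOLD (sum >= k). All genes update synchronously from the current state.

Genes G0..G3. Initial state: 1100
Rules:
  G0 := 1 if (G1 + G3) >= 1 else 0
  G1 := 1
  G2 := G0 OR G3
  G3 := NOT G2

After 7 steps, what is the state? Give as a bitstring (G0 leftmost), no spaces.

Step 1: G0=(1+0>=1)=1 G1=1(const) G2=G0|G3=1|0=1 G3=NOT G2=NOT 0=1 -> 1111
Step 2: G0=(1+1>=1)=1 G1=1(const) G2=G0|G3=1|1=1 G3=NOT G2=NOT 1=0 -> 1110
Step 3: G0=(1+0>=1)=1 G1=1(const) G2=G0|G3=1|0=1 G3=NOT G2=NOT 1=0 -> 1110
Step 4: G0=(1+0>=1)=1 G1=1(const) G2=G0|G3=1|0=1 G3=NOT G2=NOT 1=0 -> 1110
Step 5: G0=(1+0>=1)=1 G1=1(const) G2=G0|G3=1|0=1 G3=NOT G2=NOT 1=0 -> 1110
Step 6: G0=(1+0>=1)=1 G1=1(const) G2=G0|G3=1|0=1 G3=NOT G2=NOT 1=0 -> 1110
Step 7: G0=(1+0>=1)=1 G1=1(const) G2=G0|G3=1|0=1 G3=NOT G2=NOT 1=0 -> 1110

1110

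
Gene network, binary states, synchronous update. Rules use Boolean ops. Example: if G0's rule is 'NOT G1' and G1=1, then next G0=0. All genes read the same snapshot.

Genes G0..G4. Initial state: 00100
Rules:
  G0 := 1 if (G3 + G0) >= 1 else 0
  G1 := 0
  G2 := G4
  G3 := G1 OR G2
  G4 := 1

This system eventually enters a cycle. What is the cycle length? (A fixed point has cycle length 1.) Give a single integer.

Step 0: 00100
Step 1: G0=(0+0>=1)=0 G1=0(const) G2=G4=0 G3=G1|G2=0|1=1 G4=1(const) -> 00011
Step 2: G0=(1+0>=1)=1 G1=0(const) G2=G4=1 G3=G1|G2=0|0=0 G4=1(const) -> 10101
Step 3: G0=(0+1>=1)=1 G1=0(const) G2=G4=1 G3=G1|G2=0|1=1 G4=1(const) -> 10111
Step 4: G0=(1+1>=1)=1 G1=0(const) G2=G4=1 G3=G1|G2=0|1=1 G4=1(const) -> 10111
State from step 4 equals state from step 3 -> cycle length 1

Answer: 1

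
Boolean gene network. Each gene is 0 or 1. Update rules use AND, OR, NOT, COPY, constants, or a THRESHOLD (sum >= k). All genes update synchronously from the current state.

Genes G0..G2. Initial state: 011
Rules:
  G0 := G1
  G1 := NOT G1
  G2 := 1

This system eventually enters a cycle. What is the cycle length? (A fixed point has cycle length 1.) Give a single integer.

Step 0: 011
Step 1: G0=G1=1 G1=NOT G1=NOT 1=0 G2=1(const) -> 101
Step 2: G0=G1=0 G1=NOT G1=NOT 0=1 G2=1(const) -> 011
State from step 2 equals state from step 0 -> cycle length 2

Answer: 2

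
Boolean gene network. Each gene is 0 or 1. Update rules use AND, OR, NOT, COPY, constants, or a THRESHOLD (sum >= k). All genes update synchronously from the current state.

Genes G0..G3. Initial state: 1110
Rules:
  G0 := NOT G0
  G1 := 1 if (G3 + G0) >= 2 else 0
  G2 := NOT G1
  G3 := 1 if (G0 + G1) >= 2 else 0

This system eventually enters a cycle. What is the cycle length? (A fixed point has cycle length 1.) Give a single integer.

Answer: 2

Derivation:
Step 0: 1110
Step 1: G0=NOT G0=NOT 1=0 G1=(0+1>=2)=0 G2=NOT G1=NOT 1=0 G3=(1+1>=2)=1 -> 0001
Step 2: G0=NOT G0=NOT 0=1 G1=(1+0>=2)=0 G2=NOT G1=NOT 0=1 G3=(0+0>=2)=0 -> 1010
Step 3: G0=NOT G0=NOT 1=0 G1=(0+1>=2)=0 G2=NOT G1=NOT 0=1 G3=(1+0>=2)=0 -> 0010
Step 4: G0=NOT G0=NOT 0=1 G1=(0+0>=2)=0 G2=NOT G1=NOT 0=1 G3=(0+0>=2)=0 -> 1010
State from step 4 equals state from step 2 -> cycle length 2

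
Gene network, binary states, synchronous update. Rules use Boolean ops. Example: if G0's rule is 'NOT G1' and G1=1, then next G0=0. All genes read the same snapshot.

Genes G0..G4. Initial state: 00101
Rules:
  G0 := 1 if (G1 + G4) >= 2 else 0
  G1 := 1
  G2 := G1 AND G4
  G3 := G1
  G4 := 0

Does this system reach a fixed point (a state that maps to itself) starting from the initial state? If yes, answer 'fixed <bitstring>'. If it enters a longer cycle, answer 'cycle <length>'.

Step 0: 00101
Step 1: G0=(0+1>=2)=0 G1=1(const) G2=G1&G4=0&1=0 G3=G1=0 G4=0(const) -> 01000
Step 2: G0=(1+0>=2)=0 G1=1(const) G2=G1&G4=1&0=0 G3=G1=1 G4=0(const) -> 01010
Step 3: G0=(1+0>=2)=0 G1=1(const) G2=G1&G4=1&0=0 G3=G1=1 G4=0(const) -> 01010
Fixed point reached at step 2: 01010

Answer: fixed 01010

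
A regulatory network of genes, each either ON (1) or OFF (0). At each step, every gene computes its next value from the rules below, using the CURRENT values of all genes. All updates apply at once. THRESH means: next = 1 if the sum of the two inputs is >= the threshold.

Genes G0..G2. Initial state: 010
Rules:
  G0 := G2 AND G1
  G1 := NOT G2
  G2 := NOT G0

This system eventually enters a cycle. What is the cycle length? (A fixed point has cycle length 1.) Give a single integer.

Step 0: 010
Step 1: G0=G2&G1=0&1=0 G1=NOT G2=NOT 0=1 G2=NOT G0=NOT 0=1 -> 011
Step 2: G0=G2&G1=1&1=1 G1=NOT G2=NOT 1=0 G2=NOT G0=NOT 0=1 -> 101
Step 3: G0=G2&G1=1&0=0 G1=NOT G2=NOT 1=0 G2=NOT G0=NOT 1=0 -> 000
Step 4: G0=G2&G1=0&0=0 G1=NOT G2=NOT 0=1 G2=NOT G0=NOT 0=1 -> 011
State from step 4 equals state from step 1 -> cycle length 3

Answer: 3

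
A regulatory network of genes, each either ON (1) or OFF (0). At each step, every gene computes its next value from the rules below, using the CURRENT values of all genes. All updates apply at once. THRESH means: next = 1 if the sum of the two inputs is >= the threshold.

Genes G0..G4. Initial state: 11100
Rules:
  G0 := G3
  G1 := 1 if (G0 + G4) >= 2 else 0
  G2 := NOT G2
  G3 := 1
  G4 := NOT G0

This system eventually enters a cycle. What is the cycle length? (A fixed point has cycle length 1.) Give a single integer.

Step 0: 11100
Step 1: G0=G3=0 G1=(1+0>=2)=0 G2=NOT G2=NOT 1=0 G3=1(const) G4=NOT G0=NOT 1=0 -> 00010
Step 2: G0=G3=1 G1=(0+0>=2)=0 G2=NOT G2=NOT 0=1 G3=1(const) G4=NOT G0=NOT 0=1 -> 10111
Step 3: G0=G3=1 G1=(1+1>=2)=1 G2=NOT G2=NOT 1=0 G3=1(const) G4=NOT G0=NOT 1=0 -> 11010
Step 4: G0=G3=1 G1=(1+0>=2)=0 G2=NOT G2=NOT 0=1 G3=1(const) G4=NOT G0=NOT 1=0 -> 10110
Step 5: G0=G3=1 G1=(1+0>=2)=0 G2=NOT G2=NOT 1=0 G3=1(const) G4=NOT G0=NOT 1=0 -> 10010
Step 6: G0=G3=1 G1=(1+0>=2)=0 G2=NOT G2=NOT 0=1 G3=1(const) G4=NOT G0=NOT 1=0 -> 10110
State from step 6 equals state from step 4 -> cycle length 2

Answer: 2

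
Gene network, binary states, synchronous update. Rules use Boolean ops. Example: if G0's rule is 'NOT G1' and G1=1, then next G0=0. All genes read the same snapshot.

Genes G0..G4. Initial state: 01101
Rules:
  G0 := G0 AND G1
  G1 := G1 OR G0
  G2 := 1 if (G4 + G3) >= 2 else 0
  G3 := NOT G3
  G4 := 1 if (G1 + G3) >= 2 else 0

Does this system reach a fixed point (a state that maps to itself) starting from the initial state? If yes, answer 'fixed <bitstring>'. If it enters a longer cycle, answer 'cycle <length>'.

Step 0: 01101
Step 1: G0=G0&G1=0&1=0 G1=G1|G0=1|0=1 G2=(1+0>=2)=0 G3=NOT G3=NOT 0=1 G4=(1+0>=2)=0 -> 01010
Step 2: G0=G0&G1=0&1=0 G1=G1|G0=1|0=1 G2=(0+1>=2)=0 G3=NOT G3=NOT 1=0 G4=(1+1>=2)=1 -> 01001
Step 3: G0=G0&G1=0&1=0 G1=G1|G0=1|0=1 G2=(1+0>=2)=0 G3=NOT G3=NOT 0=1 G4=(1+0>=2)=0 -> 01010
Cycle of length 2 starting at step 1 -> no fixed point

Answer: cycle 2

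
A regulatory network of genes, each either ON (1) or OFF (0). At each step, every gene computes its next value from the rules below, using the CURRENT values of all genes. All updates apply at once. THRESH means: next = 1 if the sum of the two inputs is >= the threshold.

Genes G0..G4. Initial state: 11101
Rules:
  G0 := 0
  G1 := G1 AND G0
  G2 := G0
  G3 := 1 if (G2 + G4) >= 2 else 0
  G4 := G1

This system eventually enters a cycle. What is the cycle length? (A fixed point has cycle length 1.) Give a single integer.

Step 0: 11101
Step 1: G0=0(const) G1=G1&G0=1&1=1 G2=G0=1 G3=(1+1>=2)=1 G4=G1=1 -> 01111
Step 2: G0=0(const) G1=G1&G0=1&0=0 G2=G0=0 G3=(1+1>=2)=1 G4=G1=1 -> 00011
Step 3: G0=0(const) G1=G1&G0=0&0=0 G2=G0=0 G3=(0+1>=2)=0 G4=G1=0 -> 00000
Step 4: G0=0(const) G1=G1&G0=0&0=0 G2=G0=0 G3=(0+0>=2)=0 G4=G1=0 -> 00000
State from step 4 equals state from step 3 -> cycle length 1

Answer: 1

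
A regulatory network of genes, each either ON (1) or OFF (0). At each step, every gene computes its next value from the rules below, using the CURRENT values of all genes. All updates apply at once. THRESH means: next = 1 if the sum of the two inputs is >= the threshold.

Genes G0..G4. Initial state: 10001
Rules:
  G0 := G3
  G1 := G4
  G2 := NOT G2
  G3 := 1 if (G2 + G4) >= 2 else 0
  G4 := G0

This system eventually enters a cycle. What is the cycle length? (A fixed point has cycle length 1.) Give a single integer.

Step 0: 10001
Step 1: G0=G3=0 G1=G4=1 G2=NOT G2=NOT 0=1 G3=(0+1>=2)=0 G4=G0=1 -> 01101
Step 2: G0=G3=0 G1=G4=1 G2=NOT G2=NOT 1=0 G3=(1+1>=2)=1 G4=G0=0 -> 01010
Step 3: G0=G3=1 G1=G4=0 G2=NOT G2=NOT 0=1 G3=(0+0>=2)=0 G4=G0=0 -> 10100
Step 4: G0=G3=0 G1=G4=0 G2=NOT G2=NOT 1=0 G3=(1+0>=2)=0 G4=G0=1 -> 00001
Step 5: G0=G3=0 G1=G4=1 G2=NOT G2=NOT 0=1 G3=(0+1>=2)=0 G4=G0=0 -> 01100
Step 6: G0=G3=0 G1=G4=0 G2=NOT G2=NOT 1=0 G3=(1+0>=2)=0 G4=G0=0 -> 00000
Step 7: G0=G3=0 G1=G4=0 G2=NOT G2=NOT 0=1 G3=(0+0>=2)=0 G4=G0=0 -> 00100
Step 8: G0=G3=0 G1=G4=0 G2=NOT G2=NOT 1=0 G3=(1+0>=2)=0 G4=G0=0 -> 00000
State from step 8 equals state from step 6 -> cycle length 2

Answer: 2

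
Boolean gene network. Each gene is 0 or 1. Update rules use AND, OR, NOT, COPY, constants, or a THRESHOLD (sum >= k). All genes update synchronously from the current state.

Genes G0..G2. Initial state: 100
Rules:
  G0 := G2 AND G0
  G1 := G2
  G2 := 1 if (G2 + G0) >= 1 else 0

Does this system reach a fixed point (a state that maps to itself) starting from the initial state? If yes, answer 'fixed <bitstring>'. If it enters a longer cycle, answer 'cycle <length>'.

Answer: fixed 011

Derivation:
Step 0: 100
Step 1: G0=G2&G0=0&1=0 G1=G2=0 G2=(0+1>=1)=1 -> 001
Step 2: G0=G2&G0=1&0=0 G1=G2=1 G2=(1+0>=1)=1 -> 011
Step 3: G0=G2&G0=1&0=0 G1=G2=1 G2=(1+0>=1)=1 -> 011
Fixed point reached at step 2: 011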